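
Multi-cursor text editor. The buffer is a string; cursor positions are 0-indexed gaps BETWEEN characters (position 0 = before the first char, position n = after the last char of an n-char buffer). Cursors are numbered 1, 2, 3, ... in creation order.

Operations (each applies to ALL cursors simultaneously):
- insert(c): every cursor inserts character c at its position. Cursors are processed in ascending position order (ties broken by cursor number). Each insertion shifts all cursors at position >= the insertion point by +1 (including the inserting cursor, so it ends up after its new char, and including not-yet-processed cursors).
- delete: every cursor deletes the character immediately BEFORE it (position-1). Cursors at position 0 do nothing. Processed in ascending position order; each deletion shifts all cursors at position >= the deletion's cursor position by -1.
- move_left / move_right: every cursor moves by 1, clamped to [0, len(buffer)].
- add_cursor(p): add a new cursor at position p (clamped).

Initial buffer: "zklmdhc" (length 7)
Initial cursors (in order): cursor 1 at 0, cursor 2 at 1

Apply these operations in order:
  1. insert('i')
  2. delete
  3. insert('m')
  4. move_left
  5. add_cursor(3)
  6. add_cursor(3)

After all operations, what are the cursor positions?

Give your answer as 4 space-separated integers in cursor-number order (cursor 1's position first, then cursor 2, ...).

Answer: 0 2 3 3

Derivation:
After op 1 (insert('i')): buffer="iziklmdhc" (len 9), cursors c1@1 c2@3, authorship 1.2......
After op 2 (delete): buffer="zklmdhc" (len 7), cursors c1@0 c2@1, authorship .......
After op 3 (insert('m')): buffer="mzmklmdhc" (len 9), cursors c1@1 c2@3, authorship 1.2......
After op 4 (move_left): buffer="mzmklmdhc" (len 9), cursors c1@0 c2@2, authorship 1.2......
After op 5 (add_cursor(3)): buffer="mzmklmdhc" (len 9), cursors c1@0 c2@2 c3@3, authorship 1.2......
After op 6 (add_cursor(3)): buffer="mzmklmdhc" (len 9), cursors c1@0 c2@2 c3@3 c4@3, authorship 1.2......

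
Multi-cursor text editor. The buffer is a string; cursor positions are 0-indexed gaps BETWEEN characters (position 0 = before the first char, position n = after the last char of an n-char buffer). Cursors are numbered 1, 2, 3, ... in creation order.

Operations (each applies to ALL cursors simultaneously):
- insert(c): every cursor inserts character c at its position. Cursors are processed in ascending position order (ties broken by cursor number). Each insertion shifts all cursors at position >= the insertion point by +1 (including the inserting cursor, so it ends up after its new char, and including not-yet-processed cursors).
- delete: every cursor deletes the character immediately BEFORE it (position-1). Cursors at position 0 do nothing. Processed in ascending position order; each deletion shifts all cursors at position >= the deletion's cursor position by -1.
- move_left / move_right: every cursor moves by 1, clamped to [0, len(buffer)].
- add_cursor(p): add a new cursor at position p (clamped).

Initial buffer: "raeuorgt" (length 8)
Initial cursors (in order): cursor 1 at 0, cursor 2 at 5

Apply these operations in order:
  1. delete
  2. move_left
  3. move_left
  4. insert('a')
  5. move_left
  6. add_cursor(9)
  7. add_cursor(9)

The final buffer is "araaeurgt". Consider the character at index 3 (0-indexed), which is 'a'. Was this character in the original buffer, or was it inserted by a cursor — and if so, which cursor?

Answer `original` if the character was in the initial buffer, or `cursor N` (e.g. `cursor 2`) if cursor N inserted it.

Answer: cursor 2

Derivation:
After op 1 (delete): buffer="raeurgt" (len 7), cursors c1@0 c2@4, authorship .......
After op 2 (move_left): buffer="raeurgt" (len 7), cursors c1@0 c2@3, authorship .......
After op 3 (move_left): buffer="raeurgt" (len 7), cursors c1@0 c2@2, authorship .......
After op 4 (insert('a')): buffer="araaeurgt" (len 9), cursors c1@1 c2@4, authorship 1..2.....
After op 5 (move_left): buffer="araaeurgt" (len 9), cursors c1@0 c2@3, authorship 1..2.....
After op 6 (add_cursor(9)): buffer="araaeurgt" (len 9), cursors c1@0 c2@3 c3@9, authorship 1..2.....
After op 7 (add_cursor(9)): buffer="araaeurgt" (len 9), cursors c1@0 c2@3 c3@9 c4@9, authorship 1..2.....
Authorship (.=original, N=cursor N): 1 . . 2 . . . . .
Index 3: author = 2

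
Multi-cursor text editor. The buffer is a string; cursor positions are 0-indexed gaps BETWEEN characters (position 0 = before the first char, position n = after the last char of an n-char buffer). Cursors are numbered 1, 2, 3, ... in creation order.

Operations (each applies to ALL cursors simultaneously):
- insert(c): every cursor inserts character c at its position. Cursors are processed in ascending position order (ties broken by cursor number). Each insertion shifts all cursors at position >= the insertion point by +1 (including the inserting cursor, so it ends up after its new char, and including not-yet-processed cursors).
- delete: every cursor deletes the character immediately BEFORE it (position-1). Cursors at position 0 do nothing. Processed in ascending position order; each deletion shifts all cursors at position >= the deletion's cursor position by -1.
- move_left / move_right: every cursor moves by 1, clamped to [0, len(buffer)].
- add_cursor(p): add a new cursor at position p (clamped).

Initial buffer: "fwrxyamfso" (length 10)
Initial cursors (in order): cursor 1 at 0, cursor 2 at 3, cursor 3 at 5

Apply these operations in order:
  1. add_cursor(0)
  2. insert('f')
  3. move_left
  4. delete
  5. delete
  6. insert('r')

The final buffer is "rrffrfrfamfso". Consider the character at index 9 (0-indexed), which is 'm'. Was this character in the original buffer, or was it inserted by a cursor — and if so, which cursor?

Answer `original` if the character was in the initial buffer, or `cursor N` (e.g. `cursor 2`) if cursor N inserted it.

Answer: original

Derivation:
After op 1 (add_cursor(0)): buffer="fwrxyamfso" (len 10), cursors c1@0 c4@0 c2@3 c3@5, authorship ..........
After op 2 (insert('f')): buffer="fffwrfxyfamfso" (len 14), cursors c1@2 c4@2 c2@6 c3@9, authorship 14...2..3.....
After op 3 (move_left): buffer="fffwrfxyfamfso" (len 14), cursors c1@1 c4@1 c2@5 c3@8, authorship 14...2..3.....
After op 4 (delete): buffer="ffwfxfamfso" (len 11), cursors c1@0 c4@0 c2@3 c3@5, authorship 4..2.3.....
After op 5 (delete): buffer="ffffamfso" (len 9), cursors c1@0 c4@0 c2@2 c3@3, authorship 4.23.....
After op 6 (insert('r')): buffer="rrffrfrfamfso" (len 13), cursors c1@2 c4@2 c2@5 c3@7, authorship 144.2233.....
Authorship (.=original, N=cursor N): 1 4 4 . 2 2 3 3 . . . . .
Index 9: author = original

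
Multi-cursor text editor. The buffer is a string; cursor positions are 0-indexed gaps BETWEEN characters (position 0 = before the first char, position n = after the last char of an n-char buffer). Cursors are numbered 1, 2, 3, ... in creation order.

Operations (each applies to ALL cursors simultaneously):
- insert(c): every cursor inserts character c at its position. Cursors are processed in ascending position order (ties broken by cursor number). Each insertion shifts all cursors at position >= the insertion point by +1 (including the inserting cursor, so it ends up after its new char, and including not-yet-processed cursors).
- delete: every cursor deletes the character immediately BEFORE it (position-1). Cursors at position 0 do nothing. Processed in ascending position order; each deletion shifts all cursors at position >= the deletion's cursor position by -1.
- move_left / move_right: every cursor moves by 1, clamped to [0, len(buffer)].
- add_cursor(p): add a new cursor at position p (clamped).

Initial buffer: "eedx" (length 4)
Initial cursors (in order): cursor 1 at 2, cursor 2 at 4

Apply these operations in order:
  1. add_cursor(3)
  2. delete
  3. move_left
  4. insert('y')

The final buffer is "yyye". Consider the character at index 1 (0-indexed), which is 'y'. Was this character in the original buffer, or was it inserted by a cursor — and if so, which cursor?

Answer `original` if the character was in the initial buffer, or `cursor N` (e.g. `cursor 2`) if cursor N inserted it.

After op 1 (add_cursor(3)): buffer="eedx" (len 4), cursors c1@2 c3@3 c2@4, authorship ....
After op 2 (delete): buffer="e" (len 1), cursors c1@1 c2@1 c3@1, authorship .
After op 3 (move_left): buffer="e" (len 1), cursors c1@0 c2@0 c3@0, authorship .
After op 4 (insert('y')): buffer="yyye" (len 4), cursors c1@3 c2@3 c3@3, authorship 123.
Authorship (.=original, N=cursor N): 1 2 3 .
Index 1: author = 2

Answer: cursor 2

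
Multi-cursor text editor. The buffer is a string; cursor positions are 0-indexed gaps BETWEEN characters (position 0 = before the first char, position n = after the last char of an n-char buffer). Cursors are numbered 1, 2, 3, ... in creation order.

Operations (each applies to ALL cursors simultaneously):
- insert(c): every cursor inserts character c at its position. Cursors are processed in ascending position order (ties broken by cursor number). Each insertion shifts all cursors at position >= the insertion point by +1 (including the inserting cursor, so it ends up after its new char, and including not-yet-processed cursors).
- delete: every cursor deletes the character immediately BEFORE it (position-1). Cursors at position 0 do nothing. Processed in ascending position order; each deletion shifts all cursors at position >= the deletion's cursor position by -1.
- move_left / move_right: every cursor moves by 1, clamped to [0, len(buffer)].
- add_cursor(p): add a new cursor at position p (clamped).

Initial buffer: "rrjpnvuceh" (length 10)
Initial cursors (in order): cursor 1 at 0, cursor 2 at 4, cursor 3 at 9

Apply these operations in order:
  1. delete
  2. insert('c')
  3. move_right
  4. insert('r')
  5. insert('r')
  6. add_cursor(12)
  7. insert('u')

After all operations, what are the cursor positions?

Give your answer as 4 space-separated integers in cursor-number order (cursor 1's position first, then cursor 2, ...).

After op 1 (delete): buffer="rrjnvuch" (len 8), cursors c1@0 c2@3 c3@7, authorship ........
After op 2 (insert('c')): buffer="crrjcnvucch" (len 11), cursors c1@1 c2@5 c3@10, authorship 1...2....3.
After op 3 (move_right): buffer="crrjcnvucch" (len 11), cursors c1@2 c2@6 c3@11, authorship 1...2....3.
After op 4 (insert('r')): buffer="crrrjcnrvucchr" (len 14), cursors c1@3 c2@8 c3@14, authorship 1.1..2.2...3.3
After op 5 (insert('r')): buffer="crrrrjcnrrvucchrr" (len 17), cursors c1@4 c2@10 c3@17, authorship 1.11..2.22...3.33
After op 6 (add_cursor(12)): buffer="crrrrjcnrrvucchrr" (len 17), cursors c1@4 c2@10 c4@12 c3@17, authorship 1.11..2.22...3.33
After op 7 (insert('u')): buffer="crrrurjcnrruvuucchrru" (len 21), cursors c1@5 c2@12 c4@15 c3@21, authorship 1.111..2.222..4.3.333

Answer: 5 12 21 15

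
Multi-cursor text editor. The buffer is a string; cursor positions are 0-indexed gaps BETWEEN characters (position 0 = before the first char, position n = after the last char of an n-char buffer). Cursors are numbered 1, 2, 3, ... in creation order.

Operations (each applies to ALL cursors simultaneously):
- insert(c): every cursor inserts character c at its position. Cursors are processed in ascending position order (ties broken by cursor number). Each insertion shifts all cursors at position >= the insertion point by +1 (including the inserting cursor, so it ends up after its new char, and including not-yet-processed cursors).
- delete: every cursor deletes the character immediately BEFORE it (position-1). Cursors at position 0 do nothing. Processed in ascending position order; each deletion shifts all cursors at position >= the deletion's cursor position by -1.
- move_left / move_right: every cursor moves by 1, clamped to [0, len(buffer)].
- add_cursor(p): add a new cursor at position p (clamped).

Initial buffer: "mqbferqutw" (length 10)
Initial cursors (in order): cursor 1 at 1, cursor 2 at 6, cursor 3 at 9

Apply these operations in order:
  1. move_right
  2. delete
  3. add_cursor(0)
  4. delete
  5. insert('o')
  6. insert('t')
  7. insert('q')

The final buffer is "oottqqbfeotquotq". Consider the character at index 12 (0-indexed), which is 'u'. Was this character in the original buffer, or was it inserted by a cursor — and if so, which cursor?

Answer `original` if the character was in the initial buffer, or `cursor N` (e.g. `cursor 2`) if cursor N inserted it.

After op 1 (move_right): buffer="mqbferqutw" (len 10), cursors c1@2 c2@7 c3@10, authorship ..........
After op 2 (delete): buffer="mbferut" (len 7), cursors c1@1 c2@5 c3@7, authorship .......
After op 3 (add_cursor(0)): buffer="mbferut" (len 7), cursors c4@0 c1@1 c2@5 c3@7, authorship .......
After op 4 (delete): buffer="bfeu" (len 4), cursors c1@0 c4@0 c2@3 c3@4, authorship ....
After op 5 (insert('o')): buffer="oobfeouo" (len 8), cursors c1@2 c4@2 c2@6 c3@8, authorship 14...2.3
After op 6 (insert('t')): buffer="oottbfeotuot" (len 12), cursors c1@4 c4@4 c2@9 c3@12, authorship 1414...22.33
After op 7 (insert('q')): buffer="oottqqbfeotquotq" (len 16), cursors c1@6 c4@6 c2@12 c3@16, authorship 141414...222.333
Authorship (.=original, N=cursor N): 1 4 1 4 1 4 . . . 2 2 2 . 3 3 3
Index 12: author = original

Answer: original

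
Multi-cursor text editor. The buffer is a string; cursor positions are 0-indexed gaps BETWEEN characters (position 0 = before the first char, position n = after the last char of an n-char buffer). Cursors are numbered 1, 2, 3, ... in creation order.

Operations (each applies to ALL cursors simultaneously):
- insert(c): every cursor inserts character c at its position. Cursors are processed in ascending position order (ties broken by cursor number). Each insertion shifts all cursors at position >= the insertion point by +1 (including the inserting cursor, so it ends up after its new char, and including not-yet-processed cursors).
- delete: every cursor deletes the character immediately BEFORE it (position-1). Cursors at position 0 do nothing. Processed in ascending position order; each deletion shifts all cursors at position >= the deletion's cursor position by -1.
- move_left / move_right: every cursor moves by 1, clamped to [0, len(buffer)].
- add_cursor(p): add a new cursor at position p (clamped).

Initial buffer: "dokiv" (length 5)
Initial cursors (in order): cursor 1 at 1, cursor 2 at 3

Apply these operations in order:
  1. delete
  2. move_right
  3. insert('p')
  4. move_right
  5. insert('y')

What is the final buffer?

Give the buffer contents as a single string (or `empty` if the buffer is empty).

After op 1 (delete): buffer="oiv" (len 3), cursors c1@0 c2@1, authorship ...
After op 2 (move_right): buffer="oiv" (len 3), cursors c1@1 c2@2, authorship ...
After op 3 (insert('p')): buffer="opipv" (len 5), cursors c1@2 c2@4, authorship .1.2.
After op 4 (move_right): buffer="opipv" (len 5), cursors c1@3 c2@5, authorship .1.2.
After op 5 (insert('y')): buffer="opiypvy" (len 7), cursors c1@4 c2@7, authorship .1.12.2

Answer: opiypvy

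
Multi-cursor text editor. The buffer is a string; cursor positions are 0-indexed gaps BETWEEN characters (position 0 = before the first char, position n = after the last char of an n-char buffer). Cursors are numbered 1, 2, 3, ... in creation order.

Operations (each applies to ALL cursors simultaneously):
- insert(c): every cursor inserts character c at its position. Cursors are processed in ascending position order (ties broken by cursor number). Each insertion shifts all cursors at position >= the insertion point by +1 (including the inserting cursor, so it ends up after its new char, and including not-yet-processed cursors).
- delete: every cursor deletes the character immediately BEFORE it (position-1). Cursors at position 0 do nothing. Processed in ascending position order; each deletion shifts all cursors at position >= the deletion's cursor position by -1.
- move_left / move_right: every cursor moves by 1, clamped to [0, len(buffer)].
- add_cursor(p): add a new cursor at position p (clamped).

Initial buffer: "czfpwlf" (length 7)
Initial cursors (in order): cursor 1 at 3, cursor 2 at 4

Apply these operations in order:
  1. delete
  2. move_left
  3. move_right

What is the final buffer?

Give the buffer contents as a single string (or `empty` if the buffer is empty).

Answer: czwlf

Derivation:
After op 1 (delete): buffer="czwlf" (len 5), cursors c1@2 c2@2, authorship .....
After op 2 (move_left): buffer="czwlf" (len 5), cursors c1@1 c2@1, authorship .....
After op 3 (move_right): buffer="czwlf" (len 5), cursors c1@2 c2@2, authorship .....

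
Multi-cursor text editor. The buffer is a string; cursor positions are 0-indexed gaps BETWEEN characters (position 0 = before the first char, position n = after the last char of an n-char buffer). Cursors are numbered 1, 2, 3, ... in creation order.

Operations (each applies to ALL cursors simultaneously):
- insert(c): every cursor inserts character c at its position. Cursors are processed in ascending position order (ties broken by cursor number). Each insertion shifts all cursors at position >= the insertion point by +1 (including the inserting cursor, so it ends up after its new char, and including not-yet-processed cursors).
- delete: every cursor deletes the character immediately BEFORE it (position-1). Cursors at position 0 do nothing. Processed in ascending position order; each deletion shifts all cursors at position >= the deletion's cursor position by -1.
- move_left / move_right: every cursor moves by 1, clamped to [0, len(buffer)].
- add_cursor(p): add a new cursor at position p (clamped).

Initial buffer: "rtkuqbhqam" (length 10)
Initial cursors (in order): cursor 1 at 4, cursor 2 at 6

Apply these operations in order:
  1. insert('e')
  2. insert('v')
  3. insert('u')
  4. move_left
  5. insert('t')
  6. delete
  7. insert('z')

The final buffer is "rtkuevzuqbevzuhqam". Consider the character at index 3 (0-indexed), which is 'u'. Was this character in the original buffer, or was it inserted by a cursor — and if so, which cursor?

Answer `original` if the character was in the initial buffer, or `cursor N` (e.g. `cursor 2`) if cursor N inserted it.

After op 1 (insert('e')): buffer="rtkueqbehqam" (len 12), cursors c1@5 c2@8, authorship ....1..2....
After op 2 (insert('v')): buffer="rtkuevqbevhqam" (len 14), cursors c1@6 c2@10, authorship ....11..22....
After op 3 (insert('u')): buffer="rtkuevuqbevuhqam" (len 16), cursors c1@7 c2@12, authorship ....111..222....
After op 4 (move_left): buffer="rtkuevuqbevuhqam" (len 16), cursors c1@6 c2@11, authorship ....111..222....
After op 5 (insert('t')): buffer="rtkuevtuqbevtuhqam" (len 18), cursors c1@7 c2@13, authorship ....1111..2222....
After op 6 (delete): buffer="rtkuevuqbevuhqam" (len 16), cursors c1@6 c2@11, authorship ....111..222....
After op 7 (insert('z')): buffer="rtkuevzuqbevzuhqam" (len 18), cursors c1@7 c2@13, authorship ....1111..2222....
Authorship (.=original, N=cursor N): . . . . 1 1 1 1 . . 2 2 2 2 . . . .
Index 3: author = original

Answer: original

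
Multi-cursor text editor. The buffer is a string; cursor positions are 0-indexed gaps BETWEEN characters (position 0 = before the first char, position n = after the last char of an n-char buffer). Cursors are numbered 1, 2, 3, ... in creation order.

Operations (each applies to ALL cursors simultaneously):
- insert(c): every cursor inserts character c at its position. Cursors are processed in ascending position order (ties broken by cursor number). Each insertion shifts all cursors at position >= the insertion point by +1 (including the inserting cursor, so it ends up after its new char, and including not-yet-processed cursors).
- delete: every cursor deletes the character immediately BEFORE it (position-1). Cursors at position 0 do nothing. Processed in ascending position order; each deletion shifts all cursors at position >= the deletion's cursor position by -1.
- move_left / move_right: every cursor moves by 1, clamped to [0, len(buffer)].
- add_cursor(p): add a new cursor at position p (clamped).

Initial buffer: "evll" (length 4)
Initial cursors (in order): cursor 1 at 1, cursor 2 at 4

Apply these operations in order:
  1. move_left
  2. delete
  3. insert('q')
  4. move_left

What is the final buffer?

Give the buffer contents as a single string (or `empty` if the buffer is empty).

Answer: qevql

Derivation:
After op 1 (move_left): buffer="evll" (len 4), cursors c1@0 c2@3, authorship ....
After op 2 (delete): buffer="evl" (len 3), cursors c1@0 c2@2, authorship ...
After op 3 (insert('q')): buffer="qevql" (len 5), cursors c1@1 c2@4, authorship 1..2.
After op 4 (move_left): buffer="qevql" (len 5), cursors c1@0 c2@3, authorship 1..2.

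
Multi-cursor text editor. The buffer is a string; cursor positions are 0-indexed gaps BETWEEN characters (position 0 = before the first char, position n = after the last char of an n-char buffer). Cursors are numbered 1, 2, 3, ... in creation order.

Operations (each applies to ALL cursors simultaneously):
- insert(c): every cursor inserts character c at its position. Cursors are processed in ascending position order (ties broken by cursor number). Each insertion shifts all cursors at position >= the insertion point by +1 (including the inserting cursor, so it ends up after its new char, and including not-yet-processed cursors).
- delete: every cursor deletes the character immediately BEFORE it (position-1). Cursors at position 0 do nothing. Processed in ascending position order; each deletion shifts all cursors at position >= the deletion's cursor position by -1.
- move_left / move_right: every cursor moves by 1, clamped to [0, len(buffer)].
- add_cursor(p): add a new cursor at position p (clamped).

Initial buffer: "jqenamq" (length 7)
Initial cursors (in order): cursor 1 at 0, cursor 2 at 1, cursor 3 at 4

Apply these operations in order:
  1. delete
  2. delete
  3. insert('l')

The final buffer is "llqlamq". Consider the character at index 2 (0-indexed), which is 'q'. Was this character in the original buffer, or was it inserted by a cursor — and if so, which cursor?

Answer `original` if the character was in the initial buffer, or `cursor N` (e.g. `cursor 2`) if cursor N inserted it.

After op 1 (delete): buffer="qeamq" (len 5), cursors c1@0 c2@0 c3@2, authorship .....
After op 2 (delete): buffer="qamq" (len 4), cursors c1@0 c2@0 c3@1, authorship ....
After op 3 (insert('l')): buffer="llqlamq" (len 7), cursors c1@2 c2@2 c3@4, authorship 12.3...
Authorship (.=original, N=cursor N): 1 2 . 3 . . .
Index 2: author = original

Answer: original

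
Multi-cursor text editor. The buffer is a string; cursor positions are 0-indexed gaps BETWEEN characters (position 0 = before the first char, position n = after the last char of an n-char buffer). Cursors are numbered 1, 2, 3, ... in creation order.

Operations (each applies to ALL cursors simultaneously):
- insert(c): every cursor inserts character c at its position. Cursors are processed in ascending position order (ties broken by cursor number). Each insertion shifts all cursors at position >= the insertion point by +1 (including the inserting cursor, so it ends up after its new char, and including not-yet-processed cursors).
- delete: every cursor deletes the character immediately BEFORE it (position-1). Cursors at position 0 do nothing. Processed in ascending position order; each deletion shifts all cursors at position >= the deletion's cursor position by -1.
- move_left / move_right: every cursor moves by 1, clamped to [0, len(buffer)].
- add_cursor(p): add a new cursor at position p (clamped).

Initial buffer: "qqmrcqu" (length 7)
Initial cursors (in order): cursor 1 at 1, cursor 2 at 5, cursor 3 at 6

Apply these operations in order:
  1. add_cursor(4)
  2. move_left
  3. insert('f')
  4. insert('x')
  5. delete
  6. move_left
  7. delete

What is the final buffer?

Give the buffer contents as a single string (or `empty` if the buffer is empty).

Answer: fqqfffqu

Derivation:
After op 1 (add_cursor(4)): buffer="qqmrcqu" (len 7), cursors c1@1 c4@4 c2@5 c3@6, authorship .......
After op 2 (move_left): buffer="qqmrcqu" (len 7), cursors c1@0 c4@3 c2@4 c3@5, authorship .......
After op 3 (insert('f')): buffer="fqqmfrfcfqu" (len 11), cursors c1@1 c4@5 c2@7 c3@9, authorship 1...4.2.3..
After op 4 (insert('x')): buffer="fxqqmfxrfxcfxqu" (len 15), cursors c1@2 c4@7 c2@10 c3@13, authorship 11...44.22.33..
After op 5 (delete): buffer="fqqmfrfcfqu" (len 11), cursors c1@1 c4@5 c2@7 c3@9, authorship 1...4.2.3..
After op 6 (move_left): buffer="fqqmfrfcfqu" (len 11), cursors c1@0 c4@4 c2@6 c3@8, authorship 1...4.2.3..
After op 7 (delete): buffer="fqqfffqu" (len 8), cursors c1@0 c4@3 c2@4 c3@5, authorship 1..423..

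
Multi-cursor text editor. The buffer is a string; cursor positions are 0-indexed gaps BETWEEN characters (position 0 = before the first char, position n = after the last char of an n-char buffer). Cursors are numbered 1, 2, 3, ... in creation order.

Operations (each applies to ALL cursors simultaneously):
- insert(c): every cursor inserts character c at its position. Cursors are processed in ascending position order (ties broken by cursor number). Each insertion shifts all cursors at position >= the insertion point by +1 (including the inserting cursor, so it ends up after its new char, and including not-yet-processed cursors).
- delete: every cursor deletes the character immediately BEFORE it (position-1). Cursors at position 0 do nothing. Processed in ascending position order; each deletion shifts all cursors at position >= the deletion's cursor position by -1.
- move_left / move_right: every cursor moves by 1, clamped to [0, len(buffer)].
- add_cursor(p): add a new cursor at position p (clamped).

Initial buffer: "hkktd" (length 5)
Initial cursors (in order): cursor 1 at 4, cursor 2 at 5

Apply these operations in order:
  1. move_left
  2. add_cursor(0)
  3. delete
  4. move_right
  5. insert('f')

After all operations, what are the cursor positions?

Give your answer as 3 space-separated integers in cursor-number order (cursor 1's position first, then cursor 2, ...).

Answer: 6 6 2

Derivation:
After op 1 (move_left): buffer="hkktd" (len 5), cursors c1@3 c2@4, authorship .....
After op 2 (add_cursor(0)): buffer="hkktd" (len 5), cursors c3@0 c1@3 c2@4, authorship .....
After op 3 (delete): buffer="hkd" (len 3), cursors c3@0 c1@2 c2@2, authorship ...
After op 4 (move_right): buffer="hkd" (len 3), cursors c3@1 c1@3 c2@3, authorship ...
After op 5 (insert('f')): buffer="hfkdff" (len 6), cursors c3@2 c1@6 c2@6, authorship .3..12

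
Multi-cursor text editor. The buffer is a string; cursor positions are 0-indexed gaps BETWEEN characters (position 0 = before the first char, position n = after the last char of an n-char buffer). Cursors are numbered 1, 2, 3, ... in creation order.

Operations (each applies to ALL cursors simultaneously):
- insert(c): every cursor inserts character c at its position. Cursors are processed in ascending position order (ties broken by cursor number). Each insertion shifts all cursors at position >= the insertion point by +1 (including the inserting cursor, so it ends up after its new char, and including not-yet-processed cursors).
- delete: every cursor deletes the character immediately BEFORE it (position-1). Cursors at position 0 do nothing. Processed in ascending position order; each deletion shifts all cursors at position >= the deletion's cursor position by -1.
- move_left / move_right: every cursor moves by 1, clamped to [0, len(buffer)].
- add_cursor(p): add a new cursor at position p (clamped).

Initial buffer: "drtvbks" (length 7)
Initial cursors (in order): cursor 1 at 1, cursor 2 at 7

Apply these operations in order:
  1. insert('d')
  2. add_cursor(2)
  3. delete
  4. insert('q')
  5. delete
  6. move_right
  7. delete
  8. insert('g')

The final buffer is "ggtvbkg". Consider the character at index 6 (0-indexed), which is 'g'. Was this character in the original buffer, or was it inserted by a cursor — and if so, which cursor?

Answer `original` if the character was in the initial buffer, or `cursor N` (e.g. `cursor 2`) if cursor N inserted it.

After op 1 (insert('d')): buffer="ddrtvbksd" (len 9), cursors c1@2 c2@9, authorship .1......2
After op 2 (add_cursor(2)): buffer="ddrtvbksd" (len 9), cursors c1@2 c3@2 c2@9, authorship .1......2
After op 3 (delete): buffer="rtvbks" (len 6), cursors c1@0 c3@0 c2@6, authorship ......
After op 4 (insert('q')): buffer="qqrtvbksq" (len 9), cursors c1@2 c3@2 c2@9, authorship 13......2
After op 5 (delete): buffer="rtvbks" (len 6), cursors c1@0 c3@0 c2@6, authorship ......
After op 6 (move_right): buffer="rtvbks" (len 6), cursors c1@1 c3@1 c2@6, authorship ......
After op 7 (delete): buffer="tvbk" (len 4), cursors c1@0 c3@0 c2@4, authorship ....
After op 8 (insert('g')): buffer="ggtvbkg" (len 7), cursors c1@2 c3@2 c2@7, authorship 13....2
Authorship (.=original, N=cursor N): 1 3 . . . . 2
Index 6: author = 2

Answer: cursor 2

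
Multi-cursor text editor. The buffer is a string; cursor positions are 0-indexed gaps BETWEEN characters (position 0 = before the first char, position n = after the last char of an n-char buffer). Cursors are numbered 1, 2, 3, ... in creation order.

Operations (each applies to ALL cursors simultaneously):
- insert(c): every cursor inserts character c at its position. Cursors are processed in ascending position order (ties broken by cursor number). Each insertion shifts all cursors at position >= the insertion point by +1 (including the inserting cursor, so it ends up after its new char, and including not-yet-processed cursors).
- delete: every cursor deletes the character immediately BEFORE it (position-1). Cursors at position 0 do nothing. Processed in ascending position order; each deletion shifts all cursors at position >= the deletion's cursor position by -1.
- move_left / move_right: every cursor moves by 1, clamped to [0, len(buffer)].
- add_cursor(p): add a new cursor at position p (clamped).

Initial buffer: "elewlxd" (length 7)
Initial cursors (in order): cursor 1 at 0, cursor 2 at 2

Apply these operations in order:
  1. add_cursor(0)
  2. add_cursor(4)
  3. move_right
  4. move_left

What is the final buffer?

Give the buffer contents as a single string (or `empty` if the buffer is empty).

After op 1 (add_cursor(0)): buffer="elewlxd" (len 7), cursors c1@0 c3@0 c2@2, authorship .......
After op 2 (add_cursor(4)): buffer="elewlxd" (len 7), cursors c1@0 c3@0 c2@2 c4@4, authorship .......
After op 3 (move_right): buffer="elewlxd" (len 7), cursors c1@1 c3@1 c2@3 c4@5, authorship .......
After op 4 (move_left): buffer="elewlxd" (len 7), cursors c1@0 c3@0 c2@2 c4@4, authorship .......

Answer: elewlxd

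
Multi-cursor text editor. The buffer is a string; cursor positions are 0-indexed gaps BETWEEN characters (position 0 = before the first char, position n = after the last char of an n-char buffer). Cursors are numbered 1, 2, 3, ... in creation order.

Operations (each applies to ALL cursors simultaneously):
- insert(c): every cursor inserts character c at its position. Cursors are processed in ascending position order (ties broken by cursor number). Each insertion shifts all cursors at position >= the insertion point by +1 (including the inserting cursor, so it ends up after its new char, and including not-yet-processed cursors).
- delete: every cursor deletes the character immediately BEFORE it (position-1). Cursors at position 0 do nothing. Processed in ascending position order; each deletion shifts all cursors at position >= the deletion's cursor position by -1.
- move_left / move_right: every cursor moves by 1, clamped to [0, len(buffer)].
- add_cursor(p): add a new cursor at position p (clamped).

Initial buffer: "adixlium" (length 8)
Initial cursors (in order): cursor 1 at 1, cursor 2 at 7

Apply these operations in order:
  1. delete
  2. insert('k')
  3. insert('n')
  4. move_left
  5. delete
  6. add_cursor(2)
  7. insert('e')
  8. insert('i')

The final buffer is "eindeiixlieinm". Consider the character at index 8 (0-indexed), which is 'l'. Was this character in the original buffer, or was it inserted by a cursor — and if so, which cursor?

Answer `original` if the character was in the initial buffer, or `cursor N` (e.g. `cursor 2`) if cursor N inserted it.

Answer: original

Derivation:
After op 1 (delete): buffer="dixlim" (len 6), cursors c1@0 c2@5, authorship ......
After op 2 (insert('k')): buffer="kdixlikm" (len 8), cursors c1@1 c2@7, authorship 1.....2.
After op 3 (insert('n')): buffer="kndixliknm" (len 10), cursors c1@2 c2@9, authorship 11.....22.
After op 4 (move_left): buffer="kndixliknm" (len 10), cursors c1@1 c2@8, authorship 11.....22.
After op 5 (delete): buffer="ndixlinm" (len 8), cursors c1@0 c2@6, authorship 1.....2.
After op 6 (add_cursor(2)): buffer="ndixlinm" (len 8), cursors c1@0 c3@2 c2@6, authorship 1.....2.
After op 7 (insert('e')): buffer="endeixlienm" (len 11), cursors c1@1 c3@4 c2@9, authorship 11.3....22.
After op 8 (insert('i')): buffer="eindeiixlieinm" (len 14), cursors c1@2 c3@6 c2@12, authorship 111.33....222.
Authorship (.=original, N=cursor N): 1 1 1 . 3 3 . . . . 2 2 2 .
Index 8: author = original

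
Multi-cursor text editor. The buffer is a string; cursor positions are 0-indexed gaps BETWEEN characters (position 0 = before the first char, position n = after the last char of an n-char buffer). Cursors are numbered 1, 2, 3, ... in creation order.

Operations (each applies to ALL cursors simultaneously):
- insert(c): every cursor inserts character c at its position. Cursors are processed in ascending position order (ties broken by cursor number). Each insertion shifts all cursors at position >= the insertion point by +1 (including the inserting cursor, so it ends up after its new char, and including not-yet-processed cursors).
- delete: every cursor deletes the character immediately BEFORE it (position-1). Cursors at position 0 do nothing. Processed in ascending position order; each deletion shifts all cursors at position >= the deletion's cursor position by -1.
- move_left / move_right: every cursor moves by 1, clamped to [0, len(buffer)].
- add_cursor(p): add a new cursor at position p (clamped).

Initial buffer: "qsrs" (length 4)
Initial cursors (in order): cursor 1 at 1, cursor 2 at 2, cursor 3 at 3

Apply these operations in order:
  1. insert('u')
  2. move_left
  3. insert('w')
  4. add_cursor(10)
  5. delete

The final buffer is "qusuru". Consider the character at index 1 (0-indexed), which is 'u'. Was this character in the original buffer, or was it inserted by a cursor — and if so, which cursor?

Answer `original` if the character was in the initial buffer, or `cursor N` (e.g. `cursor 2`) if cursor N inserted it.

Answer: cursor 1

Derivation:
After op 1 (insert('u')): buffer="qusurus" (len 7), cursors c1@2 c2@4 c3@6, authorship .1.2.3.
After op 2 (move_left): buffer="qusurus" (len 7), cursors c1@1 c2@3 c3@5, authorship .1.2.3.
After op 3 (insert('w')): buffer="qwuswurwus" (len 10), cursors c1@2 c2@5 c3@8, authorship .11.22.33.
After op 4 (add_cursor(10)): buffer="qwuswurwus" (len 10), cursors c1@2 c2@5 c3@8 c4@10, authorship .11.22.33.
After op 5 (delete): buffer="qusuru" (len 6), cursors c1@1 c2@3 c3@5 c4@6, authorship .1.2.3
Authorship (.=original, N=cursor N): . 1 . 2 . 3
Index 1: author = 1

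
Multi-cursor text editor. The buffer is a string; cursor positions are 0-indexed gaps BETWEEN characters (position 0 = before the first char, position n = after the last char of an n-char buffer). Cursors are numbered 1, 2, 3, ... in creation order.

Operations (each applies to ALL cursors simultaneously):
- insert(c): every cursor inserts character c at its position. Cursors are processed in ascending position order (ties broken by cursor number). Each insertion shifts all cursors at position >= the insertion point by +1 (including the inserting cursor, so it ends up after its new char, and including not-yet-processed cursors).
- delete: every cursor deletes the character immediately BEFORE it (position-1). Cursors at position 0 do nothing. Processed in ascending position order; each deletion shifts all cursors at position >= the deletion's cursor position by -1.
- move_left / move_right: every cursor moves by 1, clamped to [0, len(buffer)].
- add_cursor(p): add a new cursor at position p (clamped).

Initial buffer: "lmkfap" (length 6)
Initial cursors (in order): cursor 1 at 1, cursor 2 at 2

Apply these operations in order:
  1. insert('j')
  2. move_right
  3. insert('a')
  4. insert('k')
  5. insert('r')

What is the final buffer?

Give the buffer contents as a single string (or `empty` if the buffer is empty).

After op 1 (insert('j')): buffer="ljmjkfap" (len 8), cursors c1@2 c2@4, authorship .1.2....
After op 2 (move_right): buffer="ljmjkfap" (len 8), cursors c1@3 c2@5, authorship .1.2....
After op 3 (insert('a')): buffer="ljmajkafap" (len 10), cursors c1@4 c2@7, authorship .1.12.2...
After op 4 (insert('k')): buffer="ljmakjkakfap" (len 12), cursors c1@5 c2@9, authorship .1.112.22...
After op 5 (insert('r')): buffer="ljmakrjkakrfap" (len 14), cursors c1@6 c2@11, authorship .1.1112.222...

Answer: ljmakrjkakrfap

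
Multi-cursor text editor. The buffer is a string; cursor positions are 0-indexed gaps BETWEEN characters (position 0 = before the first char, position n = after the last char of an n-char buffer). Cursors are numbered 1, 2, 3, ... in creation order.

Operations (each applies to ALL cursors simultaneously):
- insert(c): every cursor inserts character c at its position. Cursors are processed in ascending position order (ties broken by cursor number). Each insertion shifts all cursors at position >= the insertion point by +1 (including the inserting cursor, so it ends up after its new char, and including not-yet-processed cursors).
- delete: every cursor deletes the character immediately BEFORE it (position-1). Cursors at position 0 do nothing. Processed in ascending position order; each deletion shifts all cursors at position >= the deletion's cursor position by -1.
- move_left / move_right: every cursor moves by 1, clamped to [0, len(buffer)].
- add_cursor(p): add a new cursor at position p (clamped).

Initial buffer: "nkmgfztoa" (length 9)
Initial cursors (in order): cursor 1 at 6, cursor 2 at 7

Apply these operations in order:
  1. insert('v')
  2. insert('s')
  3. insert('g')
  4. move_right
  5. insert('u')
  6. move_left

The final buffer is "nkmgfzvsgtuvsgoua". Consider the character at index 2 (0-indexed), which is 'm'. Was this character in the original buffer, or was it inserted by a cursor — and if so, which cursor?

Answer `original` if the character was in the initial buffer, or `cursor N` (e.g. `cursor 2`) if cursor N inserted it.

After op 1 (insert('v')): buffer="nkmgfzvtvoa" (len 11), cursors c1@7 c2@9, authorship ......1.2..
After op 2 (insert('s')): buffer="nkmgfzvstvsoa" (len 13), cursors c1@8 c2@11, authorship ......11.22..
After op 3 (insert('g')): buffer="nkmgfzvsgtvsgoa" (len 15), cursors c1@9 c2@13, authorship ......111.222..
After op 4 (move_right): buffer="nkmgfzvsgtvsgoa" (len 15), cursors c1@10 c2@14, authorship ......111.222..
After op 5 (insert('u')): buffer="nkmgfzvsgtuvsgoua" (len 17), cursors c1@11 c2@16, authorship ......111.1222.2.
After op 6 (move_left): buffer="nkmgfzvsgtuvsgoua" (len 17), cursors c1@10 c2@15, authorship ......111.1222.2.
Authorship (.=original, N=cursor N): . . . . . . 1 1 1 . 1 2 2 2 . 2 .
Index 2: author = original

Answer: original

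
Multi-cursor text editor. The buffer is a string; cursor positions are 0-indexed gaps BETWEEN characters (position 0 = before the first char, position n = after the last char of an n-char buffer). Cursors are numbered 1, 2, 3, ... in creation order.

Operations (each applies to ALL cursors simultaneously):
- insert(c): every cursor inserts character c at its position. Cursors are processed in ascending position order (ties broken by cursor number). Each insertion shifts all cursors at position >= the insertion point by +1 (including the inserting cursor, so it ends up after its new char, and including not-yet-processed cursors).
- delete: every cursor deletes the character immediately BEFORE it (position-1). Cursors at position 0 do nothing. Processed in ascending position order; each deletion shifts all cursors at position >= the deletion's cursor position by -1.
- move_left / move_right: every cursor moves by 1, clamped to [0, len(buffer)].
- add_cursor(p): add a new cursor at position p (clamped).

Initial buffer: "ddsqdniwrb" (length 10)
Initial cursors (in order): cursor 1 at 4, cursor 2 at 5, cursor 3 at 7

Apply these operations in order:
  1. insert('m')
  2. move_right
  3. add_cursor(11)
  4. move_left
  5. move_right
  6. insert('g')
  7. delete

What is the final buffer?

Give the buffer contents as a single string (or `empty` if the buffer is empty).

After op 1 (insert('m')): buffer="ddsqmdmnimwrb" (len 13), cursors c1@5 c2@7 c3@10, authorship ....1.2..3...
After op 2 (move_right): buffer="ddsqmdmnimwrb" (len 13), cursors c1@6 c2@8 c3@11, authorship ....1.2..3...
After op 3 (add_cursor(11)): buffer="ddsqmdmnimwrb" (len 13), cursors c1@6 c2@8 c3@11 c4@11, authorship ....1.2..3...
After op 4 (move_left): buffer="ddsqmdmnimwrb" (len 13), cursors c1@5 c2@7 c3@10 c4@10, authorship ....1.2..3...
After op 5 (move_right): buffer="ddsqmdmnimwrb" (len 13), cursors c1@6 c2@8 c3@11 c4@11, authorship ....1.2..3...
After op 6 (insert('g')): buffer="ddsqmdgmngimwggrb" (len 17), cursors c1@7 c2@10 c3@15 c4@15, authorship ....1.12.2.3.34..
After op 7 (delete): buffer="ddsqmdmnimwrb" (len 13), cursors c1@6 c2@8 c3@11 c4@11, authorship ....1.2..3...

Answer: ddsqmdmnimwrb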